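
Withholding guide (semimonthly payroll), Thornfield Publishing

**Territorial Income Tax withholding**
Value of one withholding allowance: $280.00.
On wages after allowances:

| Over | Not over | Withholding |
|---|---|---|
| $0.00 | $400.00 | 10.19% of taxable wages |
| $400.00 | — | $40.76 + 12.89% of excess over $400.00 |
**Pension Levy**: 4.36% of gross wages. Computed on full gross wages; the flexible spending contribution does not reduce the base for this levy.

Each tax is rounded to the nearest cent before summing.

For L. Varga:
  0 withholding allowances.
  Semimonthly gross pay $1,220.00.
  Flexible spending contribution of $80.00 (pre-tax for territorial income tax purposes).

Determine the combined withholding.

$189.34

Territorial Income Tax: taxable = $1,220.00 − $80.00 = $1,140.00
  $40.76 + 12.89% × ($1,140.00 − $400.00) = $40.76 + 12.89% × $740.00 = $136.15
Pension Levy: 4.36% × $1,220.00 = $53.19
Total: $136.15 + $53.19 = $189.34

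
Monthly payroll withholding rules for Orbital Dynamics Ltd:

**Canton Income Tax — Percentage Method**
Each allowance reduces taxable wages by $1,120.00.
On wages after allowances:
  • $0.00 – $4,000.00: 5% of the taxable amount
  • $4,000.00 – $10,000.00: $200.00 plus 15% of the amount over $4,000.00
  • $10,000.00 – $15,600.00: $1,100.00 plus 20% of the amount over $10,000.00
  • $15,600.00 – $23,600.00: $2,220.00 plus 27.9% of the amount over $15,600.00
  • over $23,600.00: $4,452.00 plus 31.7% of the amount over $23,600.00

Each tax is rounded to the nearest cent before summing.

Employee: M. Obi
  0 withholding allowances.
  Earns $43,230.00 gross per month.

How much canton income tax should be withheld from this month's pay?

Canton Income Tax: taxable = $43,230.00
  $4,452.00 + 31.7% × ($43,230.00 − $23,600.00) = $4,452.00 + 31.7% × $19,630.00 = $10,674.71

$10,674.71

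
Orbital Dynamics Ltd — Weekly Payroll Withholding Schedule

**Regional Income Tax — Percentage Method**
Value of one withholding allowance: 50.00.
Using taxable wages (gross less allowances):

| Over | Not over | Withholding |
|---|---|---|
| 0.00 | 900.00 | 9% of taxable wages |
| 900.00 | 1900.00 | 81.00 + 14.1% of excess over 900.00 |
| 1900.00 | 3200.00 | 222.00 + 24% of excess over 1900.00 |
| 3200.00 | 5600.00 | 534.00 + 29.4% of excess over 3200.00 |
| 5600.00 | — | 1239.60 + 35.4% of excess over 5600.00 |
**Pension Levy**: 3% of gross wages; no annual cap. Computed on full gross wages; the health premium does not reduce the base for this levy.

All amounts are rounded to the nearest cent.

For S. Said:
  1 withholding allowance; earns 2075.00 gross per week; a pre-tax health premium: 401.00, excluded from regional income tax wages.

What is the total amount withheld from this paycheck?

245.33

Regional Income Tax: taxable = 2075.00 − 401.00 − 1×50.00 = 1624.00
  81.00 + 14.1% × (1624.00 − 900.00) = 81.00 + 14.1% × 724.00 = 183.08
Pension Levy: 3% × 2075.00 = 62.25
Total: 183.08 + 62.25 = 245.33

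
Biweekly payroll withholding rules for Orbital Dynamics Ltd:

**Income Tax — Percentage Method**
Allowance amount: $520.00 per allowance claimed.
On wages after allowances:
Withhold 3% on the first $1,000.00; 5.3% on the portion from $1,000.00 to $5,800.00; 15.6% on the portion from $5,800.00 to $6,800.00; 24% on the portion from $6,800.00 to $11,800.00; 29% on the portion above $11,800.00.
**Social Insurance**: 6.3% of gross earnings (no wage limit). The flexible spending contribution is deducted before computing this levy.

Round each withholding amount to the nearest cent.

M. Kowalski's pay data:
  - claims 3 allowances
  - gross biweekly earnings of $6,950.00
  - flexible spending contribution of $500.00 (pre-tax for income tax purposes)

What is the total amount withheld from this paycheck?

$642.52

Income Tax: taxable = $6,950.00 − $500.00 − 3×$520.00 = $4,890.00
  $30.00 + 5.3% × ($4,890.00 − $1,000.00) = $30.00 + 5.3% × $3,890.00 = $236.17
Social Insurance: 6.3% × $6,450.00 = $406.35
Total: $236.17 + $406.35 = $642.52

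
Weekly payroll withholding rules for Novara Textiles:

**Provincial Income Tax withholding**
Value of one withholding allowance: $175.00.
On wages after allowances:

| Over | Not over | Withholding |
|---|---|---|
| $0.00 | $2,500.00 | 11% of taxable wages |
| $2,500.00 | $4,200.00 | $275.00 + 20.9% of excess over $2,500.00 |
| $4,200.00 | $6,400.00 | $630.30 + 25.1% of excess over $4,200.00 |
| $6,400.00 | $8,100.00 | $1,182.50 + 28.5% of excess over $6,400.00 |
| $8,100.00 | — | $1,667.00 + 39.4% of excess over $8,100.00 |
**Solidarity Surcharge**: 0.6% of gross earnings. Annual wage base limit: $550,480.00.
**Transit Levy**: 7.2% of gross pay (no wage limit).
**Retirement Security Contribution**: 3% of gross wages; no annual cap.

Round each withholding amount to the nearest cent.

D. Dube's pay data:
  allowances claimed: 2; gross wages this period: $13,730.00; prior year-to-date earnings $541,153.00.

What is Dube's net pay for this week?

$8,526.26

Provincial Income Tax: taxable = $13,730.00 − 2×$175.00 = $13,380.00
  $1,667.00 + 39.4% × ($13,380.00 − $8,100.00) = $1,667.00 + 39.4% × $5,280.00 = $3,747.32
Solidarity Surcharge: cap $550,480.00 − YTD $541,153.00 = $9,327.00 subject; 0.6% × $9,327.00 = $55.96
Transit Levy: 7.2% × $13,730.00 = $988.56
Retirement Security Contribution: 3% × $13,730.00 = $411.90
Total withheld: $3,747.32 + $55.96 + $988.56 + $411.90 = $5,203.74
Net pay: $13,730.00 − $5,203.74 = $8,526.26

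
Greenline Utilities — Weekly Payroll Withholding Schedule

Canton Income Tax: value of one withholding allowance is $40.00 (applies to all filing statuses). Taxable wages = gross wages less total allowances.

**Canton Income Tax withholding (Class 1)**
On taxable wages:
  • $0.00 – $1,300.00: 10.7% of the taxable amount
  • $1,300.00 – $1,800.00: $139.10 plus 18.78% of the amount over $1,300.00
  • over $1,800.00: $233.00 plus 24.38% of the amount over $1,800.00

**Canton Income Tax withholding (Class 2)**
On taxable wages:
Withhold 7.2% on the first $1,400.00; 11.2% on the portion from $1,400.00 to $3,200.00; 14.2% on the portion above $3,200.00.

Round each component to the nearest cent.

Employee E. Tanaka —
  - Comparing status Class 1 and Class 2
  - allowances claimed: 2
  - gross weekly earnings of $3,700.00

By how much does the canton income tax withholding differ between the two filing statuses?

$314.68

Canton Income Tax (Class 1): taxable = $3,700.00 − 2×$40.00 = $3,620.00
  $233.00 + 24.38% × ($3,620.00 − $1,800.00) = $233.00 + 24.38% × $1,820.00 = $676.72
Canton Income Tax (Class 2): taxable = $3,700.00 − 2×$40.00 = $3,620.00
  $302.40 + 14.2% × ($3,620.00 − $3,200.00) = $302.40 + 14.2% × $420.00 = $362.04
Difference: |$676.72 − $362.04| = $314.68 (higher under Class 1)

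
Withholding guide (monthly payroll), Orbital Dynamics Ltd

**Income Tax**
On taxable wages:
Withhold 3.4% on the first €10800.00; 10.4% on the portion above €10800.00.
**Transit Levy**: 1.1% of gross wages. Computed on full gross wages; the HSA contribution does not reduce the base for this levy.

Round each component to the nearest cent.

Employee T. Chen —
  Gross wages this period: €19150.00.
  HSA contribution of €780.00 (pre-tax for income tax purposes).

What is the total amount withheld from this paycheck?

€1365.13

Income Tax: taxable = €19150.00 − €780.00 = €18370.00
  €367.20 + 10.4% × (€18370.00 − €10800.00) = €367.20 + 10.4% × €7570.00 = €1154.48
Transit Levy: 1.1% × €19150.00 = €210.65
Total: €1154.48 + €210.65 = €1365.13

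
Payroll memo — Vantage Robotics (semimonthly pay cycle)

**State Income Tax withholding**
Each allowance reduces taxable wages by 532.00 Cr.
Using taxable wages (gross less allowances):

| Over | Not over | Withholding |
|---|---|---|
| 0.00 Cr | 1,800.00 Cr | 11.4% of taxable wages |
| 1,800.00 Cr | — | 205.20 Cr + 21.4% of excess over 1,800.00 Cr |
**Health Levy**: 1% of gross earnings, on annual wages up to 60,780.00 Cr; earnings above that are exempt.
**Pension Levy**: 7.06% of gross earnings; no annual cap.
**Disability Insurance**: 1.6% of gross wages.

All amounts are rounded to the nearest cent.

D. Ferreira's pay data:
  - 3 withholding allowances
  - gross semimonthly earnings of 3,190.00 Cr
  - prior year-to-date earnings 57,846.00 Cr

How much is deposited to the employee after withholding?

State Income Tax: taxable = 3,190.00 Cr − 3×532.00 Cr = 1,594.00 Cr
  11.4% × 1,594.00 Cr = 181.72 Cr
Health Levy: cap 60,780.00 Cr − YTD 57,846.00 Cr = 2,934.00 Cr subject; 1% × 2,934.00 Cr = 29.34 Cr
Pension Levy: 7.06% × 3,190.00 Cr = 225.21 Cr
Disability Insurance: 1.6% × 3,190.00 Cr = 51.04 Cr
Total withheld: 181.72 Cr + 29.34 Cr + 225.21 Cr + 51.04 Cr = 487.31 Cr
Net pay: 3,190.00 Cr − 487.31 Cr = 2,702.69 Cr

2,702.69 Cr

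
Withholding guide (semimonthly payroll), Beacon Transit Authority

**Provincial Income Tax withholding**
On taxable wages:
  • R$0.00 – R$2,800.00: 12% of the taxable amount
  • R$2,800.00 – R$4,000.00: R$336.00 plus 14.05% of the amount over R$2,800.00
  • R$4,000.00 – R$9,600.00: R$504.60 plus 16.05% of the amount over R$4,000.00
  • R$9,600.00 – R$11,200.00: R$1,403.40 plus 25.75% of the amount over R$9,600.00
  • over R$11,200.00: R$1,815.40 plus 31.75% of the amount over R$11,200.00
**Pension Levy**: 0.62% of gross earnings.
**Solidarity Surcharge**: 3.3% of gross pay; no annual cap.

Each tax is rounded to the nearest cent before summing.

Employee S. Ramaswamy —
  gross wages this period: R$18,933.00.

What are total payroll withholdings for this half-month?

Provincial Income Tax: taxable = R$18,933.00
  R$1,815.40 + 31.75% × (R$18,933.00 − R$11,200.00) = R$1,815.40 + 31.75% × R$7,733.00 = R$4,270.63
Pension Levy: 0.62% × R$18,933.00 = R$117.38
Solidarity Surcharge: 3.3% × R$18,933.00 = R$624.79
Total: R$4,270.63 + R$117.38 + R$624.79 = R$5,012.80

R$5,012.80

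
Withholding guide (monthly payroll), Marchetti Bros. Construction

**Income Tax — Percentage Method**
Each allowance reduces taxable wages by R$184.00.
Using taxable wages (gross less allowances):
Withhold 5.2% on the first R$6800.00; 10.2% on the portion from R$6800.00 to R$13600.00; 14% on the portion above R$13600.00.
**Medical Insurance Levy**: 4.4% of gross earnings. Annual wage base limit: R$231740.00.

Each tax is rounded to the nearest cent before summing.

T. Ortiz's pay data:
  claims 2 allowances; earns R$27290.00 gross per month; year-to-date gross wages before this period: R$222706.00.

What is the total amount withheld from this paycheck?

R$3309.78

Income Tax: taxable = R$27290.00 − 2×R$184.00 = R$26922.00
  R$1047.20 + 14% × (R$26922.00 − R$13600.00) = R$1047.20 + 14% × R$13322.00 = R$2912.28
Medical Insurance Levy: cap R$231740.00 − YTD R$222706.00 = R$9034.00 subject; 4.4% × R$9034.00 = R$397.50
Total: R$2912.28 + R$397.50 = R$3309.78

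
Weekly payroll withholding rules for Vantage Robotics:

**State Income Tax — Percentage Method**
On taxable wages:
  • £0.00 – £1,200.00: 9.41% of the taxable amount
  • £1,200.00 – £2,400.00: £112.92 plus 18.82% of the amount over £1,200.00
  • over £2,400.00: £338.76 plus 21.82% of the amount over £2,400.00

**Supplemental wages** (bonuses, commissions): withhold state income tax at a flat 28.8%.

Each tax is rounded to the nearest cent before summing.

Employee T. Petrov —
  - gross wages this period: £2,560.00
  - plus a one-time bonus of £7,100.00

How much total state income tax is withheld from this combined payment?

£2,418.47

State Income Tax: taxable = £2,560.00
  £338.76 + 21.82% × (£2,560.00 − £2,400.00) = £338.76 + 21.82% × £160.00 = £373.67
Supplemental (28.8% flat on bonus): 28.8% × £7,100.00 = £2,044.80
Total state income tax: £373.67 + £2,044.80 = £2,418.47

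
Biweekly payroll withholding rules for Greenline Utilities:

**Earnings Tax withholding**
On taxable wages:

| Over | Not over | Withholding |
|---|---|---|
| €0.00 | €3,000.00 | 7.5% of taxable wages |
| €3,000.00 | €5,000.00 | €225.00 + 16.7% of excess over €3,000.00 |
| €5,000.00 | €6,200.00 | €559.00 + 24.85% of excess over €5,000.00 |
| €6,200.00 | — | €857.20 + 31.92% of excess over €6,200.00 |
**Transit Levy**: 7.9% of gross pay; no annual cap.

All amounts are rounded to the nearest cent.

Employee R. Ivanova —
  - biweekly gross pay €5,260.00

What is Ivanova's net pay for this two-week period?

€4,220.85

Earnings Tax: taxable = €5,260.00
  €559.00 + 24.85% × (€5,260.00 − €5,000.00) = €559.00 + 24.85% × €260.00 = €623.61
Transit Levy: 7.9% × €5,260.00 = €415.54
Total withheld: €623.61 + €415.54 = €1,039.15
Net pay: €5,260.00 − €1,039.15 = €4,220.85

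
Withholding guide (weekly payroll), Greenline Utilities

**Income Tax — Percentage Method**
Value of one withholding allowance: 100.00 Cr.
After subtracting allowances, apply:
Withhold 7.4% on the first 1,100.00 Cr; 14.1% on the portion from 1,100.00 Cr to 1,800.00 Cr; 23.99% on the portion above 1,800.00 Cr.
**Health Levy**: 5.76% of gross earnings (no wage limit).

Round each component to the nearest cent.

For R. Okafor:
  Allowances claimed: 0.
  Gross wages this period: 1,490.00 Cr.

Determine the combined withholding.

222.21 Cr

Income Tax: taxable = 1,490.00 Cr
  81.40 Cr + 14.1% × (1,490.00 Cr − 1,100.00 Cr) = 81.40 Cr + 14.1% × 390.00 Cr = 136.39 Cr
Health Levy: 5.76% × 1,490.00 Cr = 85.82 Cr
Total: 136.39 Cr + 85.82 Cr = 222.21 Cr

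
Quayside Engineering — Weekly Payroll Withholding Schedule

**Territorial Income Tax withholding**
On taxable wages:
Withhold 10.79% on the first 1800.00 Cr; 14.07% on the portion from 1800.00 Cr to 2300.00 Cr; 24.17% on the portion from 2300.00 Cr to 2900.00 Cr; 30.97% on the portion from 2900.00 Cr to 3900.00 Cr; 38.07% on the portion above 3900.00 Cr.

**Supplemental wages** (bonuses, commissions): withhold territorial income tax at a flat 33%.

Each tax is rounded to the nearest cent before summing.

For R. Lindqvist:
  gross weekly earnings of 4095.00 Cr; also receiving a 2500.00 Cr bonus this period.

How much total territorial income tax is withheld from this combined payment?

1618.53 Cr

Territorial Income Tax: taxable = 4095.00 Cr
  719.29 Cr + 38.07% × (4095.00 Cr − 3900.00 Cr) = 719.29 Cr + 38.07% × 195.00 Cr = 793.53 Cr
Supplemental (33% flat on bonus): 33% × 2500.00 Cr = 825.00 Cr
Total territorial income tax: 793.53 Cr + 825.00 Cr = 1618.53 Cr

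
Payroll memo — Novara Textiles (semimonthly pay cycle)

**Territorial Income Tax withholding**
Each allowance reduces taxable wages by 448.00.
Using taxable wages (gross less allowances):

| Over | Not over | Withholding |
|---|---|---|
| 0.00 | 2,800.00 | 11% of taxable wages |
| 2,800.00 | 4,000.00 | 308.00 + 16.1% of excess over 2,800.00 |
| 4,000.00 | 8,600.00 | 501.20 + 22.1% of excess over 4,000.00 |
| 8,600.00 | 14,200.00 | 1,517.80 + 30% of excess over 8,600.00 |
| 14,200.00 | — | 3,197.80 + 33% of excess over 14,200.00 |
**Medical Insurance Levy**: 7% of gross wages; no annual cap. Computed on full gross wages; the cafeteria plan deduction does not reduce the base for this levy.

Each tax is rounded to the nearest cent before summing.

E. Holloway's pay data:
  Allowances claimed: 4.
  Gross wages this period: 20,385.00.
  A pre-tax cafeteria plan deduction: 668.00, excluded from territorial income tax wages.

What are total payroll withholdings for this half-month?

Territorial Income Tax: taxable = 20,385.00 − 668.00 − 4×448.00 = 17,925.00
  3,197.80 + 33% × (17,925.00 − 14,200.00) = 3,197.80 + 33% × 3,725.00 = 4,427.05
Medical Insurance Levy: 7% × 20,385.00 = 1,426.95
Total: 4,427.05 + 1,426.95 = 5,854.00

5,854.00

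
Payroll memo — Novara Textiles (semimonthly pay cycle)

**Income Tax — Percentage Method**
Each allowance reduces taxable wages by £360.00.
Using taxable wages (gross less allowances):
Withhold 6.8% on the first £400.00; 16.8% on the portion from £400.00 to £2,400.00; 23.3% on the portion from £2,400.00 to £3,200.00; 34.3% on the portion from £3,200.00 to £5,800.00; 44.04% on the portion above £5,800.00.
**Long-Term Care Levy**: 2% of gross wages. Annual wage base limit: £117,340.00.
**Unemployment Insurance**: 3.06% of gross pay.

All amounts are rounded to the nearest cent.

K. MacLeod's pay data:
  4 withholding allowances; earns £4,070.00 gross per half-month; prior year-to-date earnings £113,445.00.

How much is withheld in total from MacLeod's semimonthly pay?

Income Tax: taxable = £4,070.00 − 4×£360.00 = £2,630.00
  £363.20 + 23.3% × (£2,630.00 − £2,400.00) = £363.20 + 23.3% × £230.00 = £416.79
Long-Term Care Levy: cap £117,340.00 − YTD £113,445.00 = £3,895.00 subject; 2% × £3,895.00 = £77.90
Unemployment Insurance: 3.06% × £4,070.00 = £124.54
Total: £416.79 + £77.90 + £124.54 = £619.23

£619.23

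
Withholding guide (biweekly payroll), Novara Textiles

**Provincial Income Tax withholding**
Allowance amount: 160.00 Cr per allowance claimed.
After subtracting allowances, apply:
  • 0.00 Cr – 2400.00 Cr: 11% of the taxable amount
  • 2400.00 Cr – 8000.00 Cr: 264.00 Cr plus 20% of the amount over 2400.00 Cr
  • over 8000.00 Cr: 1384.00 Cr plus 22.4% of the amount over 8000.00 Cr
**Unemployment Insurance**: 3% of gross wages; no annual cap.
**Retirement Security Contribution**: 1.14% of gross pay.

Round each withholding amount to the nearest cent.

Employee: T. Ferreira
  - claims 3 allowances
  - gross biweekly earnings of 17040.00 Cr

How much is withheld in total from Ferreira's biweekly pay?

Provincial Income Tax: taxable = 17040.00 Cr − 3×160.00 Cr = 16560.00 Cr
  1384.00 Cr + 22.4% × (16560.00 Cr − 8000.00 Cr) = 1384.00 Cr + 22.4% × 8560.00 Cr = 3301.44 Cr
Unemployment Insurance: 3% × 17040.00 Cr = 511.20 Cr
Retirement Security Contribution: 1.14% × 17040.00 Cr = 194.26 Cr
Total: 3301.44 Cr + 511.20 Cr + 194.26 Cr = 4006.90 Cr

4006.90 Cr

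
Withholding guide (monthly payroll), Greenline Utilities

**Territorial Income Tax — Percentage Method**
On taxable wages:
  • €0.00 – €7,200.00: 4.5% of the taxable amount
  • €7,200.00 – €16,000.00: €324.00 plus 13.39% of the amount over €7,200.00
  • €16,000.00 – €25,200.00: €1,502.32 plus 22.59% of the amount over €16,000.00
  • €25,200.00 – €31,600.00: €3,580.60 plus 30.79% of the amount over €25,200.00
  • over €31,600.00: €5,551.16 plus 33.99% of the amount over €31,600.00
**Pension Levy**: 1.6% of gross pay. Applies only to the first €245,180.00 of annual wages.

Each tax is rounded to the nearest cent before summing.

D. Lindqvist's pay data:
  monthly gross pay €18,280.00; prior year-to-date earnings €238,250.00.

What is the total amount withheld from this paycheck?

Territorial Income Tax: taxable = €18,280.00
  €1,502.32 + 22.59% × (€18,280.00 − €16,000.00) = €1,502.32 + 22.59% × €2,280.00 = €2,017.37
Pension Levy: cap €245,180.00 − YTD €238,250.00 = €6,930.00 subject; 1.6% × €6,930.00 = €110.88
Total: €2,017.37 + €110.88 = €2,128.25

€2,128.25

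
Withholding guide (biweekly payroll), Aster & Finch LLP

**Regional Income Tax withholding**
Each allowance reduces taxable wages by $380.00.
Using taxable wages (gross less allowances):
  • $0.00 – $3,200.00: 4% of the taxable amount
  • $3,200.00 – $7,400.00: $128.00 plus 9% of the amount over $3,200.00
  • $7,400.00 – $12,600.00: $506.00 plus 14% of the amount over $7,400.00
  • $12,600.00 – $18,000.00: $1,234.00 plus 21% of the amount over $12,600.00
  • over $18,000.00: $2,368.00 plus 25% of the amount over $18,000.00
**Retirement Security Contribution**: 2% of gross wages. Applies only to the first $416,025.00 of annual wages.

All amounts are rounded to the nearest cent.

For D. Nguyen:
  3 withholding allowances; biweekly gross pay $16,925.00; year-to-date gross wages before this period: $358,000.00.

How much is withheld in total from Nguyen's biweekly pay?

$2,241.35

Regional Income Tax: taxable = $16,925.00 − 3×$380.00 = $15,785.00
  $1,234.00 + 21% × ($15,785.00 − $12,600.00) = $1,234.00 + 21% × $3,185.00 = $1,902.85
Retirement Security Contribution: 2% × $16,925.00 = $338.50
Total: $1,902.85 + $338.50 = $2,241.35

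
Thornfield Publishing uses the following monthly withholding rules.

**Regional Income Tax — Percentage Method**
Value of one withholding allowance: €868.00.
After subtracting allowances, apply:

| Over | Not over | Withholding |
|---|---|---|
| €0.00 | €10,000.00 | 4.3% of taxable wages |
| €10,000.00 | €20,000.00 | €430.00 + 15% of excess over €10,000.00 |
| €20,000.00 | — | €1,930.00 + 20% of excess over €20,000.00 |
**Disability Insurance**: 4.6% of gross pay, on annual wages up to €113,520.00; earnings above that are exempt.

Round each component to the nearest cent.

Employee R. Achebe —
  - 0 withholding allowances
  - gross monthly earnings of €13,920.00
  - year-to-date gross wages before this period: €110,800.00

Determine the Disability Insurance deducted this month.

€125.12

Disability Insurance: cap €113,520.00 − YTD €110,800.00 = €2,720.00 subject; 4.6% × €2,720.00 = €125.12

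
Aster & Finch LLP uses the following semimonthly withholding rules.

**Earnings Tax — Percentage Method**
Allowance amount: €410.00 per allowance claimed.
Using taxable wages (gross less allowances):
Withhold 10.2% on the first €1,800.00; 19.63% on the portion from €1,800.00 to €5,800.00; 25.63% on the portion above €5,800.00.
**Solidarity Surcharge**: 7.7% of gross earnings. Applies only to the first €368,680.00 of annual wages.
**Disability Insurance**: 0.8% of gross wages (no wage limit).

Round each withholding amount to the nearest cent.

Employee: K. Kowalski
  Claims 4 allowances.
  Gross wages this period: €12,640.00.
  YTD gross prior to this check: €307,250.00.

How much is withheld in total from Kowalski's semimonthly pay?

€3,375.96

Earnings Tax: taxable = €12,640.00 − 4×€410.00 = €11,000.00
  €968.80 + 25.63% × (€11,000.00 − €5,800.00) = €968.80 + 25.63% × €5,200.00 = €2,301.56
Solidarity Surcharge: 7.7% × €12,640.00 = €973.28
Disability Insurance: 0.8% × €12,640.00 = €101.12
Total: €2,301.56 + €973.28 + €101.12 = €3,375.96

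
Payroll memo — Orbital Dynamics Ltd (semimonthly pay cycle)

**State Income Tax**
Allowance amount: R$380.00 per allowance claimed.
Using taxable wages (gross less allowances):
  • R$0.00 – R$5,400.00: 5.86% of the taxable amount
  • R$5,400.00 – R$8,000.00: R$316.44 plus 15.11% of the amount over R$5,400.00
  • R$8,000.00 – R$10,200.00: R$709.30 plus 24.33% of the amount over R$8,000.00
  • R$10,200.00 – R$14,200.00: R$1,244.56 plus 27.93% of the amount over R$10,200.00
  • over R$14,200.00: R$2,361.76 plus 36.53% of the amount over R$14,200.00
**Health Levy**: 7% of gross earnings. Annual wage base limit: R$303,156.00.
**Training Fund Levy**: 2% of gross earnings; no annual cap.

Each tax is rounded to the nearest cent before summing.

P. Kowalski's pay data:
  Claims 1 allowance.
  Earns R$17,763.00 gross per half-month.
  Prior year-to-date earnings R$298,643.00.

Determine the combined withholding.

R$4,195.68

State Income Tax: taxable = R$17,763.00 − 1×R$380.00 = R$17,383.00
  R$2,361.76 + 36.53% × (R$17,383.00 − R$14,200.00) = R$2,361.76 + 36.53% × R$3,183.00 = R$3,524.51
Health Levy: cap R$303,156.00 − YTD R$298,643.00 = R$4,513.00 subject; 7% × R$4,513.00 = R$315.91
Training Fund Levy: 2% × R$17,763.00 = R$355.26
Total: R$3,524.51 + R$315.91 + R$355.26 = R$4,195.68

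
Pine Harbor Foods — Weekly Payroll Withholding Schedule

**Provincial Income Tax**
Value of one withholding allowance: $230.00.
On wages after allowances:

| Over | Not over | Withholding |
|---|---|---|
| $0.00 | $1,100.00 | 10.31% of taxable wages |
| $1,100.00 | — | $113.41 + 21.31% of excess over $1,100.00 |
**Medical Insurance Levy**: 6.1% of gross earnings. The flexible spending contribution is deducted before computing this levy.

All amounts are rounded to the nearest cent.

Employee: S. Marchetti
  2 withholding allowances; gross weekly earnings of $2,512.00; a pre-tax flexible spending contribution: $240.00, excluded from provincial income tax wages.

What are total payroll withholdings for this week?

Provincial Income Tax: taxable = $2,512.00 − $240.00 − 2×$230.00 = $1,812.00
  $113.41 + 21.31% × ($1,812.00 − $1,100.00) = $113.41 + 21.31% × $712.00 = $265.14
Medical Insurance Levy: 6.1% × $2,272.00 = $138.59
Total: $265.14 + $138.59 = $403.73

$403.73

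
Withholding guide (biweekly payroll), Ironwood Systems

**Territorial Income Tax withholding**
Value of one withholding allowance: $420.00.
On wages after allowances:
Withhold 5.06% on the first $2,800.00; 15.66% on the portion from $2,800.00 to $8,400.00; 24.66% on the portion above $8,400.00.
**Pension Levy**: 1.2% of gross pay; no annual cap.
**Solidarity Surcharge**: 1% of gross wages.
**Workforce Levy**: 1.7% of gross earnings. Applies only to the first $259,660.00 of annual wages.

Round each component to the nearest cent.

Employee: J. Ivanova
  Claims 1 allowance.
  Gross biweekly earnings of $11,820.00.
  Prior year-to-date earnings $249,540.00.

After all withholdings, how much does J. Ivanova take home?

$9,629.48

Territorial Income Tax: taxable = $11,820.00 − 1×$420.00 = $11,400.00
  $1,018.64 + 24.66% × ($11,400.00 − $8,400.00) = $1,018.64 + 24.66% × $3,000.00 = $1,758.44
Pension Levy: 1.2% × $11,820.00 = $141.84
Solidarity Surcharge: 1% × $11,820.00 = $118.20
Workforce Levy: cap $259,660.00 − YTD $249,540.00 = $10,120.00 subject; 1.7% × $10,120.00 = $172.04
Total withheld: $1,758.44 + $141.84 + $118.20 + $172.04 = $2,190.52
Net pay: $11,820.00 − $2,190.52 = $9,629.48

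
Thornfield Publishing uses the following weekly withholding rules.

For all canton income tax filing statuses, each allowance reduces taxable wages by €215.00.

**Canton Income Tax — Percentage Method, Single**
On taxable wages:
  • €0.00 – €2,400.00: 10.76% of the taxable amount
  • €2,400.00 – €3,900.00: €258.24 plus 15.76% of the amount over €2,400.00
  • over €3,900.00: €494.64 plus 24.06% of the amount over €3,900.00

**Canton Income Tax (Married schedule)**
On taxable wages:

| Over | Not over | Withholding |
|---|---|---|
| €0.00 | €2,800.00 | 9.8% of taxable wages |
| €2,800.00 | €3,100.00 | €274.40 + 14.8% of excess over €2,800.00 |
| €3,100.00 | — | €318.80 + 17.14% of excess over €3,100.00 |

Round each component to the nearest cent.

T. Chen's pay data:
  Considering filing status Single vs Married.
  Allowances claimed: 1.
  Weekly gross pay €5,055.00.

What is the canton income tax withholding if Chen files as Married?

Canton Income Tax (Married): taxable = €5,055.00 − 1×€215.00 = €4,840.00
  €318.80 + 17.14% × (€4,840.00 − €3,100.00) = €318.80 + 17.14% × €1,740.00 = €617.04

€617.04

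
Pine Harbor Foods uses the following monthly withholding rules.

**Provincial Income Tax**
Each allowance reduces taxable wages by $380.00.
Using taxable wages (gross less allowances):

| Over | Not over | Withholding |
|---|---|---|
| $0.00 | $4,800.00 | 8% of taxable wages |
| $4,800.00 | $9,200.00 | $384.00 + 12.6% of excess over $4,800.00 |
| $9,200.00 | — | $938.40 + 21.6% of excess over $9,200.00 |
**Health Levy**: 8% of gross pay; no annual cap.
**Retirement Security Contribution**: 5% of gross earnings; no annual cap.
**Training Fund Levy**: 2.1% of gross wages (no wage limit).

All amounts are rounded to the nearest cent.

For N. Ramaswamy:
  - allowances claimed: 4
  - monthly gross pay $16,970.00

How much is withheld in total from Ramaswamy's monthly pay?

$4,850.87

Provincial Income Tax: taxable = $16,970.00 − 4×$380.00 = $15,450.00
  $938.40 + 21.6% × ($15,450.00 − $9,200.00) = $938.40 + 21.6% × $6,250.00 = $2,288.40
Health Levy: 8% × $16,970.00 = $1,357.60
Retirement Security Contribution: 5% × $16,970.00 = $848.50
Training Fund Levy: 2.1% × $16,970.00 = $356.37
Total: $2,288.40 + $1,357.60 + $848.50 + $356.37 = $4,850.87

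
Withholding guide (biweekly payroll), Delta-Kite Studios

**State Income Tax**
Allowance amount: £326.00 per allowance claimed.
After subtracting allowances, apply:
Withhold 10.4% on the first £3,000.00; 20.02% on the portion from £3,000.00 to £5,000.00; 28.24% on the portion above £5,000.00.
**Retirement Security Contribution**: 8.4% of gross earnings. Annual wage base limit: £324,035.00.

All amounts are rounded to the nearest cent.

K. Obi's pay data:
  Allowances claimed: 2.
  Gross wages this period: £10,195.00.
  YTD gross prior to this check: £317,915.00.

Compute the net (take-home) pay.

State Income Tax: taxable = £10,195.00 − 2×£326.00 = £9,543.00
  £712.40 + 28.24% × (£9,543.00 − £5,000.00) = £712.40 + 28.24% × £4,543.00 = £1,995.34
Retirement Security Contribution: cap £324,035.00 − YTD £317,915.00 = £6,120.00 subject; 8.4% × £6,120.00 = £514.08
Total withheld: £1,995.34 + £514.08 = £2,509.42
Net pay: £10,195.00 − £2,509.42 = £7,685.58

£7,685.58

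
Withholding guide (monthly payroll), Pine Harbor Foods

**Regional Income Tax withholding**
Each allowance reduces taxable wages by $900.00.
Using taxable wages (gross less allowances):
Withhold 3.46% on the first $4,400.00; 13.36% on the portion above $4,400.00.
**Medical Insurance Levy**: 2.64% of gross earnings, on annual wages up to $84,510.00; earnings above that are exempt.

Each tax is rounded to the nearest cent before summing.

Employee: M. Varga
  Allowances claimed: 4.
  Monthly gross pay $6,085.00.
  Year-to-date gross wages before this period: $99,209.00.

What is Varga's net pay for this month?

Regional Income Tax: taxable = $6,085.00 − 4×$900.00 = $2,485.00
  3.46% × $2,485.00 = $85.98
Medical Insurance Levy: YTD $99,209.00 ≥ cap $84,510.00 → $0.00
Total withheld: $85.98 + $0.00 = $85.98
Net pay: $6,085.00 − $85.98 = $5,999.02

$5,999.02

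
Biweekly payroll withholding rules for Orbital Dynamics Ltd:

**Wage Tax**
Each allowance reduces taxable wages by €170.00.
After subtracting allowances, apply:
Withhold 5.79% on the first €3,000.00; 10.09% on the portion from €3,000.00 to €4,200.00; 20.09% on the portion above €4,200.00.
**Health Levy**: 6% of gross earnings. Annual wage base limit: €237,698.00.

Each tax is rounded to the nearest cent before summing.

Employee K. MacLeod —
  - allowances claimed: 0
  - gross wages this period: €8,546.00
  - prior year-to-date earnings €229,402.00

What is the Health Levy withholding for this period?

€497.76

Health Levy: cap €237,698.00 − YTD €229,402.00 = €8,296.00 subject; 6% × €8,296.00 = €497.76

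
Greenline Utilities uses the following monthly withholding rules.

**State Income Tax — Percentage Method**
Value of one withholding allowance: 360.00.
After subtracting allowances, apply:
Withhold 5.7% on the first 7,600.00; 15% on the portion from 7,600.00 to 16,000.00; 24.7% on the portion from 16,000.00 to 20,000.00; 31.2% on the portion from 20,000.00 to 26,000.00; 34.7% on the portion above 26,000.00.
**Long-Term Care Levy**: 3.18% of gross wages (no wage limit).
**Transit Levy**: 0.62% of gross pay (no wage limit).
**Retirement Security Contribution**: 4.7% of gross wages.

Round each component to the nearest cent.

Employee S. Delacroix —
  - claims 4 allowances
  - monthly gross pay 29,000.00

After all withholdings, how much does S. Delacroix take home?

21,440.48

State Income Tax: taxable = 29,000.00 − 4×360.00 = 27,560.00
  4,553.20 + 34.7% × (27,560.00 − 26,000.00) = 4,553.20 + 34.7% × 1,560.00 = 5,094.52
Long-Term Care Levy: 3.18% × 29,000.00 = 922.20
Transit Levy: 0.62% × 29,000.00 = 179.80
Retirement Security Contribution: 4.7% × 29,000.00 = 1,363.00
Total withheld: 5,094.52 + 922.20 + 179.80 + 1,363.00 = 7,559.52
Net pay: 29,000.00 − 7,559.52 = 21,440.48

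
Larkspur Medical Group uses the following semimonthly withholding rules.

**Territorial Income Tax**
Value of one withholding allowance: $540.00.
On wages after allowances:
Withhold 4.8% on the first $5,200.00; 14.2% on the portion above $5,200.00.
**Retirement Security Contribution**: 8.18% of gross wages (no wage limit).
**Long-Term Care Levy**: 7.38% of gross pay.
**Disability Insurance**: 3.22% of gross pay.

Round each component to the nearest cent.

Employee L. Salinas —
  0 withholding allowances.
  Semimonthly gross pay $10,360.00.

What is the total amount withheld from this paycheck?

$2,927.93

Territorial Income Tax: taxable = $10,360.00
  $249.60 + 14.2% × ($10,360.00 − $5,200.00) = $249.60 + 14.2% × $5,160.00 = $982.32
Retirement Security Contribution: 8.18% × $10,360.00 = $847.45
Long-Term Care Levy: 7.38% × $10,360.00 = $764.57
Disability Insurance: 3.22% × $10,360.00 = $333.59
Total: $982.32 + $847.45 + $764.57 + $333.59 = $2,927.93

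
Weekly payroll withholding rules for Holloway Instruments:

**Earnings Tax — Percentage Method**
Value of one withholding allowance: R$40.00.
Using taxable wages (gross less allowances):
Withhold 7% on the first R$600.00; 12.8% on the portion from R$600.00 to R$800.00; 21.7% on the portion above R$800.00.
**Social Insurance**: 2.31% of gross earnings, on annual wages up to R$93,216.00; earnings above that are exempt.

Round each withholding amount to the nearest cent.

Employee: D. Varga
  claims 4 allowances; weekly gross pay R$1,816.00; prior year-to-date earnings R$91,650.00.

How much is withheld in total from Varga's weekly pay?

Earnings Tax: taxable = R$1,816.00 − 4×R$40.00 = R$1,656.00
  R$67.60 + 21.7% × (R$1,656.00 − R$800.00) = R$67.60 + 21.7% × R$856.00 = R$253.35
Social Insurance: cap R$93,216.00 − YTD R$91,650.00 = R$1,566.00 subject; 2.31% × R$1,566.00 = R$36.17
Total: R$253.35 + R$36.17 = R$289.52

R$289.52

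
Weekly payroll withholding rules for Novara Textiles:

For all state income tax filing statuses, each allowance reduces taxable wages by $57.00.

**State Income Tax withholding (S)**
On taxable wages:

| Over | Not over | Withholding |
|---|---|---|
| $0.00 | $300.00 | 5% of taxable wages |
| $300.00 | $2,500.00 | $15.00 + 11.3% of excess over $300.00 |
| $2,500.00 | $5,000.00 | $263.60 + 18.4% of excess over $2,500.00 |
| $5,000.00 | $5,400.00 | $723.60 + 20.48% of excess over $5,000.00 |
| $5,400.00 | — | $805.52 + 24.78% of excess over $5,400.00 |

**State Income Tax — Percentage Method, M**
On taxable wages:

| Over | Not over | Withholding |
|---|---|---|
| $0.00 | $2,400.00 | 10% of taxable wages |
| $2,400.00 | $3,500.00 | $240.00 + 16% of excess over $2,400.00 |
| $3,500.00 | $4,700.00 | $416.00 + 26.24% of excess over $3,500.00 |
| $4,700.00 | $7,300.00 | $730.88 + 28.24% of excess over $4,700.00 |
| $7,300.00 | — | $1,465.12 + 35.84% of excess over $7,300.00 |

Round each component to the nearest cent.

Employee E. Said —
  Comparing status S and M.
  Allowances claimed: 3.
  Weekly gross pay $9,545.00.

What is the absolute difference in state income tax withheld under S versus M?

State Income Tax (S): taxable = $9,545.00 − 3×$57.00 = $9,374.00
  $805.52 + 24.78% × ($9,374.00 − $5,400.00) = $805.52 + 24.78% × $3,974.00 = $1,790.28
State Income Tax (M): taxable = $9,545.00 − 3×$57.00 = $9,374.00
  $1,465.12 + 35.84% × ($9,374.00 − $7,300.00) = $1,465.12 + 35.84% × $2,074.00 = $2,208.44
Difference: |$1,790.28 − $2,208.44| = $418.16 (higher under M)

$418.16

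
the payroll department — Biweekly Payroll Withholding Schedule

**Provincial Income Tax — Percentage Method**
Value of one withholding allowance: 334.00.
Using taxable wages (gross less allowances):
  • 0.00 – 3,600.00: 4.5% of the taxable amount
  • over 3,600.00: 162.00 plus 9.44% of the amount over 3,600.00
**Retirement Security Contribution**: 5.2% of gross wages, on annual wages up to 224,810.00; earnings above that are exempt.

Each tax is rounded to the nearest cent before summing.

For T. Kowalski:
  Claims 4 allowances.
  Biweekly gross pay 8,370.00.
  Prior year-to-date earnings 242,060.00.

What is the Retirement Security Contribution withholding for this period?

0.00

Retirement Security Contribution: YTD 242,060.00 ≥ cap 224,810.00 → 0.00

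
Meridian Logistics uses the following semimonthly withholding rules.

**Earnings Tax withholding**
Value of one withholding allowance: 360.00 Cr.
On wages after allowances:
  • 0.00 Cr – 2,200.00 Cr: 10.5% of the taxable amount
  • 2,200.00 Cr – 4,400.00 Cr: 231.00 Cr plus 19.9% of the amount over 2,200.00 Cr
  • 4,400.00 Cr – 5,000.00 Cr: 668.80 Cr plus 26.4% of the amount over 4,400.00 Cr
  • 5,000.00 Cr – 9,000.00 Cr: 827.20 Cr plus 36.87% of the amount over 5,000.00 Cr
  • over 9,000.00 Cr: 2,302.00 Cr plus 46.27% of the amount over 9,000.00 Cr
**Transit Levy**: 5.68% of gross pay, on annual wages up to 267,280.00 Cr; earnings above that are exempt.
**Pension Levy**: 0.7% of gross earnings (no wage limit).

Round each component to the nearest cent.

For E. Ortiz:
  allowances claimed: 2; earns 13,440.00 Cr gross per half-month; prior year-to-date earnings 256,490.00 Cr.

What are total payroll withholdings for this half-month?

Earnings Tax: taxable = 13,440.00 Cr − 2×360.00 Cr = 12,720.00 Cr
  2,302.00 Cr + 46.27% × (12,720.00 Cr − 9,000.00 Cr) = 2,302.00 Cr + 46.27% × 3,720.00 Cr = 4,023.24 Cr
Transit Levy: cap 267,280.00 Cr − YTD 256,490.00 Cr = 10,790.00 Cr subject; 5.68% × 10,790.00 Cr = 612.87 Cr
Pension Levy: 0.7% × 13,440.00 Cr = 94.08 Cr
Total: 4,023.24 Cr + 612.87 Cr + 94.08 Cr = 4,730.19 Cr

4,730.19 Cr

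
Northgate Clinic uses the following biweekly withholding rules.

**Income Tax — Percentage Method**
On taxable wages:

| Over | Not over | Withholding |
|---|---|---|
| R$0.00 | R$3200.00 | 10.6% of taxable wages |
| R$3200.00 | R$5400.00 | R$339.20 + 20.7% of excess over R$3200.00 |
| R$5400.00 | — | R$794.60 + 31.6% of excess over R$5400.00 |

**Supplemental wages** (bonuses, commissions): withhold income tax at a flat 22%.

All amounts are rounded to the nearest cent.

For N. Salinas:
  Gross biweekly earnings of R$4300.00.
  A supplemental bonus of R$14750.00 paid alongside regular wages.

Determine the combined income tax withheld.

Income Tax: taxable = R$4300.00
  R$339.20 + 20.7% × (R$4300.00 − R$3200.00) = R$339.20 + 20.7% × R$1100.00 = R$566.90
Supplemental (22% flat on bonus): 22% × R$14750.00 = R$3245.00
Total income tax: R$566.90 + R$3245.00 = R$3811.90

R$3811.90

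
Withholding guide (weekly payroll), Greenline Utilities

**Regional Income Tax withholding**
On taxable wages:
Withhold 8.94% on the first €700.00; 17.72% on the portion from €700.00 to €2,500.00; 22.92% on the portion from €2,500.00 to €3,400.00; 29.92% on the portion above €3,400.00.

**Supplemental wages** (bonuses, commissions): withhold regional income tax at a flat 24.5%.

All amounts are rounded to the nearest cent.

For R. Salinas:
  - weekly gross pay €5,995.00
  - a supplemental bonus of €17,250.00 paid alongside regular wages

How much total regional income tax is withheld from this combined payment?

€5,590.49

Regional Income Tax: taxable = €5,995.00
  €587.82 + 29.92% × (€5,995.00 − €3,400.00) = €587.82 + 29.92% × €2,595.00 = €1,364.24
Supplemental (24.5% flat on bonus): 24.5% × €17,250.00 = €4,226.25
Total regional income tax: €1,364.24 + €4,226.25 = €5,590.49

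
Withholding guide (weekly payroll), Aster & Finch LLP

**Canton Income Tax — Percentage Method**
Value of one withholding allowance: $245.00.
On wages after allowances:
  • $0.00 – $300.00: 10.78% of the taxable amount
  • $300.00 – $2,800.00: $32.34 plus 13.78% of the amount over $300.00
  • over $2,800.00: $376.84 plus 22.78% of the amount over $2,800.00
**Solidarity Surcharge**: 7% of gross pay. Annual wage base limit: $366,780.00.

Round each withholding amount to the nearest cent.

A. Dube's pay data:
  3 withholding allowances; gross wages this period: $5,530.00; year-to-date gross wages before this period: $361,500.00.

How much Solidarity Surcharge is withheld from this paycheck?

Solidarity Surcharge: cap $366,780.00 − YTD $361,500.00 = $5,280.00 subject; 7% × $5,280.00 = $369.60

$369.60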